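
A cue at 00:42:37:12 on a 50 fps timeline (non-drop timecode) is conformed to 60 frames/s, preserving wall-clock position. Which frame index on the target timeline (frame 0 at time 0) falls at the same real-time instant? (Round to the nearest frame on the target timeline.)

frame 153434

Source frame index: (0×3600 + 42×60 + 37) × 50 + 12 = 127862.
Real time: 127862 / (50) = 63931/25 s.
Target frame: (63931/25) × (60) = 767172/5 ≈ 153434.400 → 153434.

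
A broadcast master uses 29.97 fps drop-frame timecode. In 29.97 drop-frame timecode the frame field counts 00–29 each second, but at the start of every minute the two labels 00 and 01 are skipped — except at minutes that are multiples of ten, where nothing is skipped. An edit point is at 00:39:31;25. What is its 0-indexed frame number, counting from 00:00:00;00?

71083

As if non-drop at 30 labels/s: (0 × 3600 + 39 × 60 + 31) × 30 + 25 = 71155.
Minute boundaries passed: 39; those not divisible by 10: 39 − 3 = 36; dropped labels = 2 × 36 = 72.
Actual frame index = 71155 − 72 = 71083.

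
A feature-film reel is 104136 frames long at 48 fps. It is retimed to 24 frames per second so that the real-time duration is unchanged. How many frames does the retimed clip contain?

52068 frames

Target frames = source frames × (target rate / source rate) = 104136 × (24)/(48) = 104136 × 1/2 = 52068.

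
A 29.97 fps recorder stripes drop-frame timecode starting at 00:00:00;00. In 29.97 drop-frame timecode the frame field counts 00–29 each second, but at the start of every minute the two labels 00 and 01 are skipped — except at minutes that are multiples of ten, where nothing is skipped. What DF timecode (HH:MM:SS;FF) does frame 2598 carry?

00:01:26;20

Each 10-minute DF block holds 10 × 60 × 30 − 9 × 2 = 17982 frames. 2598 ÷ 17982 → 0 full blocks, remainder 2598.
Within the partial block the first minute is 1800 frames and each further minute 1798, so 1 further minute boundary passed. Total skipped labels = 18 × 0 + 2 × 1 = 2.
Non-drop label index = 2598 + 2 = 2600; at 30 labels/s that is 00:01:26:20, i.e. DF 00:01:26;20.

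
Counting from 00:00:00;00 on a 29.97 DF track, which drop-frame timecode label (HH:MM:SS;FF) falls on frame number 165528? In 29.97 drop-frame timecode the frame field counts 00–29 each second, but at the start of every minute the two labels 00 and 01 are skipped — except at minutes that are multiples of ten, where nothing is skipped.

Each 10-minute DF block holds 10 × 60 × 30 − 9 × 2 = 17982 frames. 165528 ÷ 17982 → 9 full blocks, remainder 3690.
Within the partial block the first minute is 1800 frames and each further minute 1798, so 2 further minute boundaries passed. Total skipped labels = 18 × 9 + 2 × 2 = 166.
Non-drop label index = 165528 + 166 = 165694; at 30 labels/s that is 01:32:03:04, i.e. DF 01:32:03;04.

01:32:03;04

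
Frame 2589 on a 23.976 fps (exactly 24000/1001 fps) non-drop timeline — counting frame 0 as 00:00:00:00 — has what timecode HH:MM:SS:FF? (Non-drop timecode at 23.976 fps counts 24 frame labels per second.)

2589 ÷ 24 = 107 full seconds, remainder 21 frames.
107 s = 0 h 1 min 47 s.
Timecode: 00:01:47:21.

00:01:47:21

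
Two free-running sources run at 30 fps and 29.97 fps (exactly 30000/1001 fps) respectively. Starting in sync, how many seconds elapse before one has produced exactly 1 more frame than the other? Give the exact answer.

The gap grows by |30000/1001 − 30| = 30/1001 frames per second.
Time for a 1-frame gap: 1 ÷ (30/1001) = 1001/30 s.

1001/30 seconds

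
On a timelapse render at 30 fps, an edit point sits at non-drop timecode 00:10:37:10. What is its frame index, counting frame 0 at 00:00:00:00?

frame 19120

Total seconds to the label: (0 × 3600 + 10 × 60 + 37) = 637.
Frame index = 637 × 30 + 10 = 19120.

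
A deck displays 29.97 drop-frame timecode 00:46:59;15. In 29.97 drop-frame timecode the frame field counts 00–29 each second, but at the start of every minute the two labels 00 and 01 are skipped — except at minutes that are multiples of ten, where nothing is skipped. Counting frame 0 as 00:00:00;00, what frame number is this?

84501

As if non-drop at 30 labels/s: (0 × 3600 + 46 × 60 + 59) × 30 + 15 = 84585.
Minute boundaries passed: 46; those not divisible by 10: 46 − 4 = 42; dropped labels = 2 × 42 = 84.
Actual frame index = 84585 − 84 = 84501.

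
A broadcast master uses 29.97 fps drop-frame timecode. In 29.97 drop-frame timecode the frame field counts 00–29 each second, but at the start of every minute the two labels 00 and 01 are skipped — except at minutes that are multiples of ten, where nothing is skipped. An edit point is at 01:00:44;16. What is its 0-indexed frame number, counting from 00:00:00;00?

Complete 10-minute blocks: 6, each 17982 frames → 107892.
Remaining 0 whole minutes in the current block: 0 frames.
Within the current minute: 44 × 30 + 16 = 1336. Total = 107892 + 0 + 1336 = 109228.

109228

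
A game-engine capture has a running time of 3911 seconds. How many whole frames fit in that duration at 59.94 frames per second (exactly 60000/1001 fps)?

234425 frames

Frames = 3911 × 60000/1001 = 234660000/1001 ≈ 234425.5744.
Complete frames: 234425.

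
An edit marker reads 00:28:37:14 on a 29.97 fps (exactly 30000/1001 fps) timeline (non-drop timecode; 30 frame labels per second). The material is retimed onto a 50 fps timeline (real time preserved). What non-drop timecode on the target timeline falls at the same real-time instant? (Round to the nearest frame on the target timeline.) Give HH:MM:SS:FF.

Source frame index: (0×3600 + 28×60 + 37) × 30 + 14 = 51524.
Real time: 51524 / (30000/1001) = 12893881/7500 s.
Target frame: (12893881/7500) × (50) = 12893881/150 ≈ 85959.207 → 85959.
At 50 labels/s: frame 85959 → 00:28:39:09.

00:28:39:09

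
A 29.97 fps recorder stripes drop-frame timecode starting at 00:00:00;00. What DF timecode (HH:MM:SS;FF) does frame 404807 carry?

Each 10-minute DF block holds 10 × 60 × 30 − 9 × 2 = 17982 frames. 404807 ÷ 17982 → 22 full blocks, remainder 9203.
Within the partial block the first minute is 1800 frames and each further minute 1798, so 5 further minute boundaries passed. Total skipped labels = 18 × 22 + 2 × 5 = 406.
Non-drop label index = 404807 + 406 = 405213; at 30 labels/s that is 03:45:07:03, i.e. DF 03:45:07;03.

03:45:07;03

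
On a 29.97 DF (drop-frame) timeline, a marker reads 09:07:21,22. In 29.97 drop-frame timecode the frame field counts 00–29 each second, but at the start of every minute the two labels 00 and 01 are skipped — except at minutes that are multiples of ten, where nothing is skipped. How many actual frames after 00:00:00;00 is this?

984266

Complete 10-minute blocks: 54, each 17982 frames → 971028.
Remaining 7 whole minutes in the current block: 1800 + 6 × 1798 = 12588 frames.
Within the current minute: 21 × 30 + 22 − 2 = 650 (labels ;00/;01 skipped at this minute). Total = 971028 + 12588 + 650 = 984266.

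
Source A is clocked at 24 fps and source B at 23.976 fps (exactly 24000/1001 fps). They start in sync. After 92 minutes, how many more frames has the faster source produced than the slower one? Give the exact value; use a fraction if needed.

132480/1001 frames

92 min = 5520 s.
A emits 24 × 5520 = 132480 frames; B emits 24000/1001 × 5520 = 132480000/1001.
Difference = 132480/1001 frames (≈ 132.3477); B is behind A.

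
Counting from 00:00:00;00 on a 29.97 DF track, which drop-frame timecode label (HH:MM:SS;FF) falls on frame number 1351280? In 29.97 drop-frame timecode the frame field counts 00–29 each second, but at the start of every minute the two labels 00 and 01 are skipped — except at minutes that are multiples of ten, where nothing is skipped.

Ten DF minutes hold 17982 frames, so frame 1351280 lies in block 75 (frames 1348650–1366631) with 2630 frames into that block.
The block's first minute is 1800 frames and the rest 1798 each; 2630 frames reaches minute 1, so 75 × 18 + 1 × 2 = 1352 labels have been skipped so far.
Adding those back, label number 1351280 + 1352 = 1352632 at 30 labels/s is 45087 s + 22 f = 12 h 31 min 27 s frame 22, i.e. 12:31:27;22.

12:31:27;22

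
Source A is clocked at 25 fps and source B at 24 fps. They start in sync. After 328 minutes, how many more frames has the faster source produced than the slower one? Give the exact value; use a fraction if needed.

328 min = 19680 s.
A emits 25 × 19680 = 492000 frames; B emits 24 × 19680 = 472320.
Difference = 19680 frames; B is behind A.

19680 frames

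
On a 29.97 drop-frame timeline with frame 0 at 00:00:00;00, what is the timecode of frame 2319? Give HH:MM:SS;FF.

00:01:17;11

Each 10-minute DF block holds 10 × 60 × 30 − 9 × 2 = 17982 frames. 2319 ÷ 17982 → 0 full blocks, remainder 2319.
Within the partial block the first minute is 1800 frames and each further minute 1798, so 1 further minute boundary passed. Total skipped labels = 18 × 0 + 2 × 1 = 2.
Non-drop label index = 2319 + 2 = 2321; at 30 labels/s that is 00:01:17:11, i.e. DF 00:01:17;11.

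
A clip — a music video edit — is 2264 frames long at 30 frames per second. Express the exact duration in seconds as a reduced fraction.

1132/15 seconds

Running time = 2264 ÷ (30) = 2264 × 1/30 = 1132/15 s.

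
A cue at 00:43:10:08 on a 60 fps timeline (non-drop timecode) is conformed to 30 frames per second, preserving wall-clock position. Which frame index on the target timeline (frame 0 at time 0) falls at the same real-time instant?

Source frame index: (0×3600 + 43×60 + 10) × 60 + 8 = 155408.
Real time: 155408 / (60) = 38852/15 s.
Target frame: (38852/15) × (30) = 77704.

frame 77704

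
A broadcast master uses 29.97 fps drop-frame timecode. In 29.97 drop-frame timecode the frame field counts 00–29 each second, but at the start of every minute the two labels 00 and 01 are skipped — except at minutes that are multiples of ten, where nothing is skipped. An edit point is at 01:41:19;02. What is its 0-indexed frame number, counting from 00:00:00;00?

182190

Complete 10-minute blocks: 10, each 17982 frames → 179820.
Remaining 1 whole minute in the current block: 1800 + 0 × 1798 = 1800 frames.
Within the current minute: 19 × 30 + 2 − 2 = 570 (labels ;00/;01 skipped at this minute). Total = 179820 + 1800 + 570 = 182190.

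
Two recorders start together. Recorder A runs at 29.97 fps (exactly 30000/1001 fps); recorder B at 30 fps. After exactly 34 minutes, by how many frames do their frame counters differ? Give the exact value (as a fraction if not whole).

34 min = 2040 s.
A emits 30000/1001 × 2040 = 61200000/1001 frames; B emits 30 × 2040 = 61200.
Difference = 61200/1001 frames (≈ 61.1389); B is ahead of A.

61200/1001 frames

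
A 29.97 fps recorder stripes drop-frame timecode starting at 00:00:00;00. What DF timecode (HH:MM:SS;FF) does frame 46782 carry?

00:26:01;00

Each 10-minute DF block holds 10 × 60 × 30 − 9 × 2 = 17982 frames. 46782 ÷ 17982 → 2 full blocks, remainder 10818.
Within the partial block the first minute is 1800 frames and each further minute 1798, so 6 further minute boundaries passed. Total skipped labels = 18 × 2 + 2 × 6 = 48.
Non-drop label index = 46782 + 48 = 46830; at 30 labels/s that is 00:26:01:00, i.e. DF 00:26:01;00.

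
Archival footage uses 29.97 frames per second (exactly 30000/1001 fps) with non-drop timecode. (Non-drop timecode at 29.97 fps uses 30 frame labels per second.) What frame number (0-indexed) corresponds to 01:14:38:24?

Total seconds to the label: (1 × 3600 + 14 × 60 + 38) = 4478.
Frame index = 4478 × 30 + 24 = 134364.

frame 134364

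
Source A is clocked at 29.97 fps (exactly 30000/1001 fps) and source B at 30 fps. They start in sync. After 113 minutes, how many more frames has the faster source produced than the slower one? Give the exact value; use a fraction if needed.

203400/1001 frames

113 min = 6780 s.
A emits 30000/1001 × 6780 = 203400000/1001 frames; B emits 30 × 6780 = 203400.
Difference = 203400/1001 frames (≈ 203.1968); B is ahead of A.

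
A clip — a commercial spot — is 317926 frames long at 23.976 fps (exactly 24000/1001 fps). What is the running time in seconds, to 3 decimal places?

13260.164 seconds

Running time = 317926 × 1001/24000 = 159121963/12000 s ≈ 13260.164 s.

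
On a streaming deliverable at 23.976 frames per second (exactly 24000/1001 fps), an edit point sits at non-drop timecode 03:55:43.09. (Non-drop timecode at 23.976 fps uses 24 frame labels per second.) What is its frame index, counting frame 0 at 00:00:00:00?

Total seconds to the label: (3 × 3600 + 55 × 60 + 43) = 14143.
Frame index = 14143 × 24 + 9 = 339441.

339441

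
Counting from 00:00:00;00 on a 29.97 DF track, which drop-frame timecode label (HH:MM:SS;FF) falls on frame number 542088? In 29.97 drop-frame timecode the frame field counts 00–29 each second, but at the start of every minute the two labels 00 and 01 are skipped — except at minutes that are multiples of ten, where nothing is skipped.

05:01:27;20

Each 10-minute DF block holds 10 × 60 × 30 − 9 × 2 = 17982 frames. 542088 ÷ 17982 → 30 full blocks, remainder 2628.
Within the partial block the first minute is 1800 frames and each further minute 1798, so 1 further minute boundary passed. Total skipped labels = 18 × 30 + 2 × 1 = 542.
Non-drop label index = 542088 + 542 = 542630; at 30 labels/s that is 05:01:27:20, i.e. DF 05:01:27;20.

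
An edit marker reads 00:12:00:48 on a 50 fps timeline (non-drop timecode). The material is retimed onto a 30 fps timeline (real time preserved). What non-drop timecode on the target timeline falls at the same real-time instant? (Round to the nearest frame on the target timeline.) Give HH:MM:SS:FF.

Source frame index: (0×3600 + 12×60 + 0) × 50 + 48 = 36048.
Real time: 36048 / (50) = 18024/25 s.
Target frame: (18024/25) × (30) = 108144/5 ≈ 21628.800 → 21629.
At 30 labels/s: frame 21629 → 00:12:00:29.

00:12:00:29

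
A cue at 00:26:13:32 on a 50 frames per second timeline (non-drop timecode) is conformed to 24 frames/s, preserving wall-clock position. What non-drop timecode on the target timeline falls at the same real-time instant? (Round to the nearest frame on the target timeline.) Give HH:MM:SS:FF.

00:26:13:15

Source frame index: (0×3600 + 26×60 + 13) × 50 + 32 = 78682.
Real time: 78682 / (50) = 39341/25 s.
Target frame: (39341/25) × (24) = 944184/25 ≈ 37767.360 → 37767.
At 24 labels/s: frame 37767 → 00:26:13:15.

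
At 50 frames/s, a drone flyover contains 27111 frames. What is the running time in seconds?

542.22 seconds

Running time = 27111 / (50) = 542.22 s.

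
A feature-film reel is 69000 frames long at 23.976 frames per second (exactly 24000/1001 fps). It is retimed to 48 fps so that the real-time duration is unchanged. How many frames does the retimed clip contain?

Target frames = source frames × (target rate / source rate) = 69000 × (48)/(24000/1001) = 69000 × 1001/500 = 138138.

138138 frames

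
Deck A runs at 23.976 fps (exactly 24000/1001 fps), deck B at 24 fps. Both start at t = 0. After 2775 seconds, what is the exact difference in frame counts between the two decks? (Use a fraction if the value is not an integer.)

66600/1001 frames

A emits 24000/1001 × 2775 = 66600000/1001 frames; B emits 24 × 2775 = 66600.
Difference = 66600/1001 frames (≈ 66.5335); B is ahead of A.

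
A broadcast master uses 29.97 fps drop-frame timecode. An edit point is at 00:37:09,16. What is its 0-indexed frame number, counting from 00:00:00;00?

66818

As if non-drop at 30 labels/s: (0 × 3600 + 37 × 60 + 9) × 30 + 16 = 66886.
Minute boundaries passed: 37; those not divisible by 10: 37 − 3 = 34; dropped labels = 2 × 34 = 68.
Actual frame index = 66886 − 68 = 66818.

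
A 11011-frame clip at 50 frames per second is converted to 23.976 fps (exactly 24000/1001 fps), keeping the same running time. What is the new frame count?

5280 frames

Target frames = source frames × (target rate / source rate) = 11011 × (24000/1001)/(50) = 11011 × 480/1001 = 5280.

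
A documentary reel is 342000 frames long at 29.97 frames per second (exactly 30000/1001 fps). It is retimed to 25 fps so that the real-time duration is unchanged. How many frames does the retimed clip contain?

Target frames = source frames × (target rate / source rate) = 342000 × (25)/(30000/1001) = 342000 × 1001/1200 = 285285.

285285 frames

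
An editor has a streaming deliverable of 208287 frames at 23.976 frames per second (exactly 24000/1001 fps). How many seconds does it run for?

8687.303625 seconds

Running time = 208287 / (24000/1001) = 8687.303625 s.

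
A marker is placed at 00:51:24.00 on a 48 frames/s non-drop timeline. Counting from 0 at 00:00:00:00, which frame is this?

Total seconds to the label: (0 × 3600 + 51 × 60 + 24) = 3084.
Frame index = 3084 × 48 + 0 = 148032.

148032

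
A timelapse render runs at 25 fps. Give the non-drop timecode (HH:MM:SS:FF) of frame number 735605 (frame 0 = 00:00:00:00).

735605 ÷ 25 = 29424 full seconds, remainder 5 frames.
29424 s = 8 h 10 min 24 s.
Timecode: 08:10:24:05.

08:10:24:05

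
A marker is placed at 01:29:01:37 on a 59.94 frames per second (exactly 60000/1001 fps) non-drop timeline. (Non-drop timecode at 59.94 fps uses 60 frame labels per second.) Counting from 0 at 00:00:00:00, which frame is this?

Total seconds to the label: (1 × 3600 + 29 × 60 + 1) = 5341.
Frame index = 5341 × 60 + 37 = 320497.

320497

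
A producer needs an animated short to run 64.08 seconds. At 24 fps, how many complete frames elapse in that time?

1537 frames

Frames = 64.08 × 24 = 38448/25 ≈ 1537.9200.
Complete frames: 1537.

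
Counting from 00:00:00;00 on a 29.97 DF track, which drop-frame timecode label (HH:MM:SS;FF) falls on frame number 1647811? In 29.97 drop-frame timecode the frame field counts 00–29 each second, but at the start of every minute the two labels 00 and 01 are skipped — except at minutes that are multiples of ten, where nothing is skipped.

Each 10-minute DF block holds 10 × 60 × 30 − 9 × 2 = 17982 frames. 1647811 ÷ 17982 → 91 full blocks, remainder 11449.
Within the partial block the first minute is 1800 frames and each further minute 1798, so 6 further minute boundaries passed. Total skipped labels = 18 × 91 + 2 × 6 = 1650.
Non-drop label index = 1647811 + 1650 = 1649461; at 30 labels/s that is 15:16:22:01, i.e. DF 15:16:22;01.

15:16:22;01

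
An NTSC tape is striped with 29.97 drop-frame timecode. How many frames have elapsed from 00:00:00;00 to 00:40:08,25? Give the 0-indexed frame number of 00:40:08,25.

Complete 10-minute blocks: 4, each 17982 frames → 71928.
Remaining 0 whole minutes in the current block: 0 frames.
Within the current minute: 8 × 30 + 25 = 265. Total = 71928 + 0 + 265 = 72193.

72193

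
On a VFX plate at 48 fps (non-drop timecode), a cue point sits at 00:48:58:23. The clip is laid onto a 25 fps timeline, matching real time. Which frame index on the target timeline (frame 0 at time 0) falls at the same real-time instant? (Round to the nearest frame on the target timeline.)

Source frame index: (0×3600 + 48×60 + 58) × 48 + 23 = 141047.
Real time: 141047 / (48) = 141047/48 s.
Target frame: (141047/48) × (25) = 3526175/48 ≈ 73461.979 → 73462.

frame 73462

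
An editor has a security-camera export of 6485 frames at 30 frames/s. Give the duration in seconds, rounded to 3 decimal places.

Running time = 6485 × 1/30 = 1297/6 s ≈ 216.167 s.

216.167 seconds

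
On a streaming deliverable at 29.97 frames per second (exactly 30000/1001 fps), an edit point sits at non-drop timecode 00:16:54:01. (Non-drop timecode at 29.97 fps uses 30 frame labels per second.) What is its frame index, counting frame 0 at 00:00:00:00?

30421

Total seconds to the label: (0 × 3600 + 16 × 60 + 54) = 1014.
Frame index = 1014 × 30 + 1 = 30421.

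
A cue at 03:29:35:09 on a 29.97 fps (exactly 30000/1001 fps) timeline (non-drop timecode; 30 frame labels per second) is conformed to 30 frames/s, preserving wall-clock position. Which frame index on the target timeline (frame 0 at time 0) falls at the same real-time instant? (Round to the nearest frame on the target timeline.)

Source frame index: (3×3600 + 29×60 + 35) × 30 + 9 = 377259.
Real time: 377259 / (30000/1001) = 125878753/10000 s.
Target frame: (125878753/10000) × (30) = 377636259/1000 ≈ 377636.259 → 377636.

frame 377636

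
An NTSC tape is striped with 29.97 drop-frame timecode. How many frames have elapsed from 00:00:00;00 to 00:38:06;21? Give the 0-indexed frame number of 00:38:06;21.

68531

Complete 10-minute blocks: 3, each 17982 frames → 53946.
Remaining 8 whole minutes in the current block: 1800 + 7 × 1798 = 14386 frames.
Within the current minute: 6 × 30 + 21 − 2 = 199 (labels ;00/;01 skipped at this minute). Total = 53946 + 14386 + 199 = 68531.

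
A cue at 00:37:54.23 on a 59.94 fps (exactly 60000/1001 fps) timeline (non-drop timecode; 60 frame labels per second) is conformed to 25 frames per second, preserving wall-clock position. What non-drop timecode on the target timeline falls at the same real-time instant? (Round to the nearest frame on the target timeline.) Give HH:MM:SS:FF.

00:37:56:16

Source frame index: (0×3600 + 37×60 + 54) × 60 + 23 = 136463.
Real time: 136463 / (60000/1001) = 136599463/60000 s.
Target frame: (136599463/60000) × (25) = 136599463/2400 ≈ 56916.443 → 56916.
At 25 labels/s: frame 56916 → 00:37:56:16.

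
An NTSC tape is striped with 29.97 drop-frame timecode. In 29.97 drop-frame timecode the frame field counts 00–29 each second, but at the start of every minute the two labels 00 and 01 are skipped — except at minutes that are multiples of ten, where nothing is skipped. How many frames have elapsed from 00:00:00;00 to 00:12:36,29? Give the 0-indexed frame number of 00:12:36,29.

Complete 10-minute blocks: 1, each 17982 frames → 17982.
Remaining 2 whole minutes in the current block: 1800 + 1 × 1798 = 3598 frames.
Within the current minute: 36 × 30 + 29 − 2 = 1107 (labels ;00/;01 skipped at this minute). Total = 17982 + 3598 + 1107 = 22687.

22687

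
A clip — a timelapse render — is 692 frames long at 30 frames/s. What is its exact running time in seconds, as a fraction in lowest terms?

Running time = 692 ÷ (30) = 692 × 1/30 = 346/15 s.

346/15 seconds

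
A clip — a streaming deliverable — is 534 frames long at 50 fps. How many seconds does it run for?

10.68 seconds

Running time = 534 / (50) = 10.68 s.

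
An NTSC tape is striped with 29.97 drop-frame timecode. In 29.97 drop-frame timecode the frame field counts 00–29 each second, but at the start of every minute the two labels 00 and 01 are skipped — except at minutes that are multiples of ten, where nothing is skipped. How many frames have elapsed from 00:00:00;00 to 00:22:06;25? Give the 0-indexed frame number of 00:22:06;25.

Complete 10-minute blocks: 2, each 17982 frames → 35964.
Remaining 2 whole minutes in the current block: 1800 + 1 × 1798 = 3598 frames.
Within the current minute: 6 × 30 + 25 − 2 = 203 (labels ;00/;01 skipped at this minute). Total = 35964 + 3598 + 203 = 39765.

39765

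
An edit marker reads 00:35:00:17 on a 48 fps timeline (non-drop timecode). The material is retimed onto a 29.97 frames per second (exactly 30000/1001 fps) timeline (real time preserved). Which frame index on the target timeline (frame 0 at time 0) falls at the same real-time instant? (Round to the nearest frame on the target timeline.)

Source frame index: (0×3600 + 35×60 + 0) × 48 + 17 = 100817.
Real time: 100817 / (48) = 100817/48 s.
Target frame: (100817/48) × (30000/1001) = 63010625/1001 ≈ 62947.677 → 62948.

frame 62948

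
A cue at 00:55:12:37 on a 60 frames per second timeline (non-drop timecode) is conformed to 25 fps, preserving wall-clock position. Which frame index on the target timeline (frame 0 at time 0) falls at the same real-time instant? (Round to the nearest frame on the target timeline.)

Source frame index: (0×3600 + 55×60 + 12) × 60 + 37 = 198757.
Real time: 198757 / (60) = 198757/60 s.
Target frame: (198757/60) × (25) = 993785/12 ≈ 82815.417 → 82815.

frame 82815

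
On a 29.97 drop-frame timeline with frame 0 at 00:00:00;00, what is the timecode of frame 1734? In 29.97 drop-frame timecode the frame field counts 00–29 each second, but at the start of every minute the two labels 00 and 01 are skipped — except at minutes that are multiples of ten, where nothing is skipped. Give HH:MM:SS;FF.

00:00:57;24

Ten DF minutes hold 17982 frames, so frame 1734 lies in block 0 (frames 0–17981) with 1734 frames into that block.
The block's first minute is 1800 frames and the rest 1798 each; 1734 frames reaches minute 0, so 0 × 18 + 0 × 2 = 0 labels have been skipped so far.
Adding those back, label number 1734 + 0 = 1734 at 30 labels/s is 57 s + 24 f = 0 h 0 min 57 s frame 24, i.e. 00:00:57;24.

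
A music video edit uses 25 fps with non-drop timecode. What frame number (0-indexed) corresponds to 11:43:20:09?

Total seconds to the label: (11 × 3600 + 43 × 60 + 20) = 42200.
Frame index = 42200 × 25 + 9 = 1055009.

frame 1055009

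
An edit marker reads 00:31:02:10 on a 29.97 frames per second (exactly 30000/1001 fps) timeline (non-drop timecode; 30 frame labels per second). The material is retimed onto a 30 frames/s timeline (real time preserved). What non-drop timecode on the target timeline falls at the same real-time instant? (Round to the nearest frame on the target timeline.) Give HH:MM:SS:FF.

Source frame index: (0×3600 + 31×60 + 2) × 30 + 10 = 55870.
Real time: 55870 / (30000/1001) = 5592587/3000 s.
Target frame: (5592587/3000) × (30) = 5592587/100 ≈ 55925.870 → 55926.
At 30 labels/s: frame 55926 → 00:31:04:06.

00:31:04:06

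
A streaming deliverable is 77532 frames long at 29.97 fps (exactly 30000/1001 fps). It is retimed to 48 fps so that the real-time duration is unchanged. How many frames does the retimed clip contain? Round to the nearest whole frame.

Frames at target rate = 77532 × (48) / (30000/1001) = 77609532/625 ≈ 124175.251.
Nearest whole frame: 124175.

124175 frames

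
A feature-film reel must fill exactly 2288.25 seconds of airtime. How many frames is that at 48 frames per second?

109836 frames

Frames = 2288.25 × 48 = 109836.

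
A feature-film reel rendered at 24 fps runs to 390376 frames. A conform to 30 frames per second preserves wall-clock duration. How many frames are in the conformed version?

487970 frames

Frames at target rate = 390376 × (30) / (24) = 487970.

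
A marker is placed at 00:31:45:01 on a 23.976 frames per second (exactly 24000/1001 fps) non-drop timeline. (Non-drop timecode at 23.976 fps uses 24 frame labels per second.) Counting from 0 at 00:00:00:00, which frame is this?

Total seconds to the label: (0 × 3600 + 31 × 60 + 45) = 1905.
Frame index = 1905 × 24 + 1 = 45721.

45721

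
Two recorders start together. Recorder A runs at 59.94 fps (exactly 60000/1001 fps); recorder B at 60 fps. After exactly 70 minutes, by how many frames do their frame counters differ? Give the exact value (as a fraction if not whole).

70 min = 4200 s.
A emits 60000/1001 × 4200 = 36000000/143 frames; B emits 60 × 4200 = 252000.
Difference = 36000/143 frames (≈ 251.7483); B is ahead of A.

36000/143 frames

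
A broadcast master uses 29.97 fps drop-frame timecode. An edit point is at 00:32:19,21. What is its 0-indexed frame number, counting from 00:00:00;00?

Complete 10-minute blocks: 3, each 17982 frames → 53946.
Remaining 2 whole minutes in the current block: 1800 + 1 × 1798 = 3598 frames.
Within the current minute: 19 × 30 + 21 − 2 = 589 (labels ;00/;01 skipped at this minute). Total = 53946 + 3598 + 589 = 58133.

58133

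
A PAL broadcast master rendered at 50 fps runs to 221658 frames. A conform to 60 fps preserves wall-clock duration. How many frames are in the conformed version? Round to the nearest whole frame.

265990 frames

Frames at target rate = 221658 × (60) / (50) = 1329948/5 ≈ 265989.600.
Nearest whole frame: 265990.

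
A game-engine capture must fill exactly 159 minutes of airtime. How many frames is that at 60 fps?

159 min = 9540 s.
Frames = 9540 × 60 = 572400.

572400 frames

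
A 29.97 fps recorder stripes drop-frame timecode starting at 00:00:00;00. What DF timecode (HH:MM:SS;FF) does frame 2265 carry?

00:01:15;17

Ten DF minutes hold 17982 frames, so frame 2265 lies in block 0 (frames 0–17981) with 2265 frames into that block.
The block's first minute is 1800 frames and the rest 1798 each; 2265 frames reaches minute 1, so 0 × 18 + 1 × 2 = 2 labels have been skipped so far.
Adding those back, label number 2265 + 2 = 2267 at 30 labels/s is 75 s + 17 f = 0 h 1 min 15 s frame 17, i.e. 00:01:15;17.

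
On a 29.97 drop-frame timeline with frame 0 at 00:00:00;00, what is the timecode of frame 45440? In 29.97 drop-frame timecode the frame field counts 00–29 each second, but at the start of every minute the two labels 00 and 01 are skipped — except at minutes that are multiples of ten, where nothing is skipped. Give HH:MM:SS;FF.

Each 10-minute DF block holds 10 × 60 × 30 − 9 × 2 = 17982 frames. 45440 ÷ 17982 → 2 full blocks, remainder 9476.
Within the partial block the first minute is 1800 frames and each further minute 1798, so 5 further minute boundaries passed. Total skipped labels = 18 × 2 + 2 × 5 = 46.
Non-drop label index = 45440 + 46 = 45486; at 30 labels/s that is 00:25:16:06, i.e. DF 00:25:16;06.

00:25:16;06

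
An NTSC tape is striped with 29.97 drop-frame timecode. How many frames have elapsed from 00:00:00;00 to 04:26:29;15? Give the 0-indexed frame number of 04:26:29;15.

Complete 10-minute blocks: 26, each 17982 frames → 467532.
Remaining 6 whole minutes in the current block: 1800 + 5 × 1798 = 10790 frames.
Within the current minute: 29 × 30 + 15 − 2 = 883 (labels ;00/;01 skipped at this minute). Total = 467532 + 10790 + 883 = 479205.

479205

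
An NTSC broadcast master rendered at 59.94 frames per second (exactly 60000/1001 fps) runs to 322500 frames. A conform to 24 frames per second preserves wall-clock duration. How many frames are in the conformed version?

129129 frames

Target frames = source frames × (target rate / source rate) = 322500 × (24)/(60000/1001) = 322500 × 1001/2500 = 129129.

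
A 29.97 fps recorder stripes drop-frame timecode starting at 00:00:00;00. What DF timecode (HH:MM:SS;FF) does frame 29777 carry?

00:16:33;17

Each 10-minute DF block holds 10 × 60 × 30 − 9 × 2 = 17982 frames. 29777 ÷ 17982 → 1 full block, remainder 11795.
Within the partial block the first minute is 1800 frames and each further minute 1798, so 6 further minute boundaries passed. Total skipped labels = 18 × 1 + 2 × 6 = 30.
Non-drop label index = 29777 + 30 = 29807; at 30 labels/s that is 00:16:33:17, i.e. DF 00:16:33;17.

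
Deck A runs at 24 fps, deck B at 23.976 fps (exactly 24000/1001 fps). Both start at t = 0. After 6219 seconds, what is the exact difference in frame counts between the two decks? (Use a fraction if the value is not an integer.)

A emits 24 × 6219 = 149256 frames; B emits 24000/1001 × 6219 = 149256000/1001.
Difference = 149256/1001 frames (≈ 149.1069); B is behind A.

149256/1001 frames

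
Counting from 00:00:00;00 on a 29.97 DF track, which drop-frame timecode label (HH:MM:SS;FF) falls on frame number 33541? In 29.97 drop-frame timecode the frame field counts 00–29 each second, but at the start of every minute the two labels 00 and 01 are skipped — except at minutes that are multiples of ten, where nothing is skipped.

00:18:39;05

Each 10-minute DF block holds 10 × 60 × 30 − 9 × 2 = 17982 frames. 33541 ÷ 17982 → 1 full block, remainder 15559.
Within the partial block the first minute is 1800 frames and each further minute 1798, so 8 further minute boundaries passed. Total skipped labels = 18 × 1 + 2 × 8 = 34.
Non-drop label index = 33541 + 34 = 33575; at 30 labels/s that is 00:18:39:05, i.e. DF 00:18:39;05.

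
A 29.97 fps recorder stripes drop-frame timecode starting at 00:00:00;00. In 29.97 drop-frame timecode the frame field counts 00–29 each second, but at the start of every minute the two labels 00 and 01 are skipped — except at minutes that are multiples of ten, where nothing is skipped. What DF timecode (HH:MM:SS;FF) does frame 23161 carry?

00:12:52;23

Each 10-minute DF block holds 10 × 60 × 30 − 9 × 2 = 17982 frames. 23161 ÷ 17982 → 1 full block, remainder 5179.
Within the partial block the first minute is 1800 frames and each further minute 1798, so 2 further minute boundaries passed. Total skipped labels = 18 × 1 + 2 × 2 = 22.
Non-drop label index = 23161 + 22 = 23183; at 30 labels/s that is 00:12:52:23, i.e. DF 00:12:52;23.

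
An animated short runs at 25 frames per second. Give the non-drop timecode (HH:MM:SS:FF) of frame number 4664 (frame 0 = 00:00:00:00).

4664 ÷ 25 = 186 full seconds, remainder 14 frames.
186 s = 0 h 3 min 6 s.
Timecode: 00:03:06:14.

00:03:06:14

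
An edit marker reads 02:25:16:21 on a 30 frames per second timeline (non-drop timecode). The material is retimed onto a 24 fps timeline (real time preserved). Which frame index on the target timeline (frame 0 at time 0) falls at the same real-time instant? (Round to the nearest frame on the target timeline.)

frame 209201

Source frame index: (2×3600 + 25×60 + 16) × 30 + 21 = 261501.
Real time: 261501 / (30) = 87167/10 s.
Target frame: (87167/10) × (24) = 1046004/5 ≈ 209200.800 → 209201.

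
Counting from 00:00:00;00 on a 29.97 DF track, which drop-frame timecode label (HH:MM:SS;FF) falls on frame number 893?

00:00:29;23

Ten DF minutes hold 17982 frames, so frame 893 lies in block 0 (frames 0–17981) with 893 frames into that block.
The block's first minute is 1800 frames and the rest 1798 each; 893 frames reaches minute 0, so 0 × 18 + 0 × 2 = 0 labels have been skipped so far.
Adding those back, label number 893 + 0 = 893 at 30 labels/s is 29 s + 23 f = 0 h 0 min 29 s frame 23, i.e. 00:00:29;23.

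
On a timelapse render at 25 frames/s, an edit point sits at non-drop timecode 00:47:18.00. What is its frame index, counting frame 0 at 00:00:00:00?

Total seconds to the label: (0 × 3600 + 47 × 60 + 18) = 2838.
Frame index = 2838 × 25 + 0 = 70950.

70950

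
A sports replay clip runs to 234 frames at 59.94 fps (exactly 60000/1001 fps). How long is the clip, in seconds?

3.9039 seconds

Running time = 234 / (60000/1001) = 3.9039 s.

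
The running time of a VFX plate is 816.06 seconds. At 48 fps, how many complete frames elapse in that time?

39170 frames

Frames = 816.06 × 48 = 979272/25 ≈ 39170.8800.
Complete frames: 39170.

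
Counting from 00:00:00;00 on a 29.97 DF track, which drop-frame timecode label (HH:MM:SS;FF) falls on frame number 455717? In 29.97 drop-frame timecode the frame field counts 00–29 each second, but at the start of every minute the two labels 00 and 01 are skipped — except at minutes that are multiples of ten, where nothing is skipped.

Ten DF minutes hold 17982 frames, so frame 455717 lies in block 25 (frames 449550–467531) with 6167 frames into that block.
The block's first minute is 1800 frames and the rest 1798 each; 6167 frames reaches minute 3, so 25 × 18 + 3 × 2 = 456 labels have been skipped so far.
Adding those back, label number 455717 + 456 = 456173 at 30 labels/s is 15205 s + 23 f = 4 h 13 min 25 s frame 23, i.e. 04:13:25;23.

04:13:25;23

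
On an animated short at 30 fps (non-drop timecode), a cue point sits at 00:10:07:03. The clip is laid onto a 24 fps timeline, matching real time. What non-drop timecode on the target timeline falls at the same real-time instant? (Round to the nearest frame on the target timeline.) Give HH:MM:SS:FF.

00:10:07:02

Source frame index: (0×3600 + 10×60 + 7) × 30 + 3 = 18213.
Real time: 18213 / (30) = 6071/10 s.
Target frame: (6071/10) × (24) = 72852/5 ≈ 14570.400 → 14570.
At 24 labels/s: frame 14570 → 00:10:07:02.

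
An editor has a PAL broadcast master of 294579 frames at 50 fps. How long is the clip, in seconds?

Running time = 294579 / (50) = 5891.58 s.

5891.58 seconds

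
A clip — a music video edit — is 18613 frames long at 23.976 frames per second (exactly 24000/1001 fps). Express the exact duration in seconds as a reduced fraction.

Running time = 18613 ÷ (24000/1001) = 18613 × 1001/24000 = 18631613/24000 s.

18631613/24000 seconds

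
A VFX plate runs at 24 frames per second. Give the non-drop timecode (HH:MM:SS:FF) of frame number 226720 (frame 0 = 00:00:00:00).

226720 ÷ 24 = 9446 full seconds, remainder 16 frames.
9446 s = 2 h 37 min 26 s.
Timecode: 02:37:26:16.

02:37:26:16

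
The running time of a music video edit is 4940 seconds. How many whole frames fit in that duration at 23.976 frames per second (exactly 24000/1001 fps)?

118441 frames

Frames = 4940 × 24000/1001 = 9120000/77 ≈ 118441.5584.
Complete frames: 118441.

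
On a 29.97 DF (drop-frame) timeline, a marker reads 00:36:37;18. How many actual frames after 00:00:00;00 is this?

As if non-drop at 30 labels/s: (0 × 3600 + 36 × 60 + 37) × 30 + 18 = 65928.
Minute boundaries passed: 36; those not divisible by 10: 36 − 3 = 33; dropped labels = 2 × 33 = 66.
Actual frame index = 65928 − 66 = 65862.

65862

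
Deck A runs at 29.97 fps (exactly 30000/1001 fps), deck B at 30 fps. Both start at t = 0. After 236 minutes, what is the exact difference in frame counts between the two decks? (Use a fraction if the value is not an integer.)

424800/1001 frames

236 min = 14160 s.
A emits 30000/1001 × 14160 = 424800000/1001 frames; B emits 30 × 14160 = 424800.
Difference = 424800/1001 frames (≈ 424.3756); B is ahead of A.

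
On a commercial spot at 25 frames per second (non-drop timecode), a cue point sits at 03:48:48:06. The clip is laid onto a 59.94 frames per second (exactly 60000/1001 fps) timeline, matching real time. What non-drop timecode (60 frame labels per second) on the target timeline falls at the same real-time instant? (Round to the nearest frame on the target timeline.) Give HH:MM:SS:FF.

03:48:34:32

Source frame index: (3×3600 + 48×60 + 48) × 25 + 6 = 343206.
Real time: 343206 / (25) = 343206/25 s.
Target frame: (343206/25) × (60000/1001) = 823694400/1001 ≈ 822871.528 → 822872.
At 60 labels/s: frame 822872 → 03:48:34:32.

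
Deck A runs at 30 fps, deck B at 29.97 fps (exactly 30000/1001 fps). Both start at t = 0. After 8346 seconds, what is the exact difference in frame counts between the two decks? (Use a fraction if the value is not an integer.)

A emits 30 × 8346 = 250380 frames; B emits 30000/1001 × 8346 = 19260000/77.
Difference = 19260/77 frames (≈ 250.1299); B is behind A.

19260/77 frames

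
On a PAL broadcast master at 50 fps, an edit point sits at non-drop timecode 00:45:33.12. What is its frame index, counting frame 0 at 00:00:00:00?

frame 136662

Total seconds to the label: (0 × 3600 + 45 × 60 + 33) = 2733.
Frame index = 2733 × 50 + 12 = 136662.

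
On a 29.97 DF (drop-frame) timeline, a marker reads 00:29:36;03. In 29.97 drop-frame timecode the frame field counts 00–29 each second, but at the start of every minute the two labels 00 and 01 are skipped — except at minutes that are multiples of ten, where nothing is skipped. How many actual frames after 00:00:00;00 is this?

53229

Complete 10-minute blocks: 2, each 17982 frames → 35964.
Remaining 9 whole minutes in the current block: 1800 + 8 × 1798 = 16184 frames.
Within the current minute: 36 × 30 + 3 − 2 = 1081 (labels ;00/;01 skipped at this minute). Total = 35964 + 16184 + 1081 = 53229.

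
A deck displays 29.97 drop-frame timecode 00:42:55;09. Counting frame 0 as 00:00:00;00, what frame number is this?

Complete 10-minute blocks: 4, each 17982 frames → 71928.
Remaining 2 whole minutes in the current block: 1800 + 1 × 1798 = 3598 frames.
Within the current minute: 55 × 30 + 9 − 2 = 1657 (labels ;00/;01 skipped at this minute). Total = 71928 + 3598 + 1657 = 77183.

77183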